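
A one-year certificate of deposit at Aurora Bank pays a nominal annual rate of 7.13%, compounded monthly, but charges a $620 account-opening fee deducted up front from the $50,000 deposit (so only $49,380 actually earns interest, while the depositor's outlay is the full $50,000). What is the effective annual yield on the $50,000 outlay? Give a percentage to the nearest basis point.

6.04%

Value after one year: 49,380 × (1 + 0.0713/12)^12 = 49,380 × 1.073677 = $53,018.16.
Effective yield on the $50,000 outlay: 53,018.16 / 50,000 − 1 = 0.060363 = 6.04%.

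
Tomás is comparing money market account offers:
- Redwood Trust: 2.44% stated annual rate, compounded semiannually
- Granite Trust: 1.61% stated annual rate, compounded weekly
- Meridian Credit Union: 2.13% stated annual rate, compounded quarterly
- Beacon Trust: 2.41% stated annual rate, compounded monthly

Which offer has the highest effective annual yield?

Redwood Trust

Redwood Trust: (1 + 0.0244/2)^2 − 1 = 2.455%
Granite Trust: (1 + 0.0161/52)^52 − 1 = 1.623%
Meridian Credit Union: (1 + 0.0213/4)^4 − 1 = 2.147%
Beacon Trust: (1 + 0.0241/12)^12 − 1 = 2.437%
The highest effective annual rate is Redwood Trust at 2.455%.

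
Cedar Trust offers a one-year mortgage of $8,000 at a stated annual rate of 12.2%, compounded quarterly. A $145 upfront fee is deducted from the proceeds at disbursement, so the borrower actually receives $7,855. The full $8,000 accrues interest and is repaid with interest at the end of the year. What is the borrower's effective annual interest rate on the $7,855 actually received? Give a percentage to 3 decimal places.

Amount owed after one year: 8,000 × (1 + 0.122/4)^4 = 8,000 × 1.127696 = $9,021.57.
Effective rate on net proceeds: 9,021.57 / 7,855 − 1 = 0.148513 = 14.851%.

14.851%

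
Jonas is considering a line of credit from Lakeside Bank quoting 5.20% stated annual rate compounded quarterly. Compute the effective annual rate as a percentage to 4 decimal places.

EAR = (1 + 0.0520/4)^4 − 1.
= (1 + 0.013000)^4 − 1 = 1.053023 − 1 = 5.3023%.

5.3023%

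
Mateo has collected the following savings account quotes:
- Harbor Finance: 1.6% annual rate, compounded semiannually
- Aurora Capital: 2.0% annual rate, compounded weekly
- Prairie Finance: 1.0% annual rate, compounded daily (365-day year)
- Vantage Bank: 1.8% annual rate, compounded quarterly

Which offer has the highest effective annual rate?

Harbor Finance: (1 + 0.016/2)^2 − 1 = 1.606%
Aurora Capital: (1 + 0.020/52)^52 − 1 = 2.020%
Prairie Finance: (1 + 0.010/365)^365 − 1 = 1.005%
Vantage Bank: (1 + 0.018/4)^4 − 1 = 1.812%
The highest effective annual rate is Aurora Capital at 2.020%.

Aurora Capital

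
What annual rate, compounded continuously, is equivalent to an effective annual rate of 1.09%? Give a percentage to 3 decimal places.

1.084%

Continuous: nominal r satisfies e^r − 1 = 0.0109.
r = ln(1 + 0.0109) = ln(1.0109) = 0.010841 = 1.084%.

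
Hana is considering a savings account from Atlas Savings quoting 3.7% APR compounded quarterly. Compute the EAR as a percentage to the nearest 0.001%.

3.752%

EAR = (1 + 0.037/4)^4 − 1.
= 1.037517 − 1 = 3.752%.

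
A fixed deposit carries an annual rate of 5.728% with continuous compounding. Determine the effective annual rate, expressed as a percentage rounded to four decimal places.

5.8952%

With continuous compounding, EAR = e^0.05728 − 1.
e^0.05728 = 1.058952, so EAR = 0.058952 = 5.8952%.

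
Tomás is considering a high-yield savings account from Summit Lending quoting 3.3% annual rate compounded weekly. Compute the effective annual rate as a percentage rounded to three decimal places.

3.354%

EAR = (1 + 0.033/52)^52 − 1.
= (1 + 0.000635)^52 − 1 = 1.033540 − 1 = 3.354%.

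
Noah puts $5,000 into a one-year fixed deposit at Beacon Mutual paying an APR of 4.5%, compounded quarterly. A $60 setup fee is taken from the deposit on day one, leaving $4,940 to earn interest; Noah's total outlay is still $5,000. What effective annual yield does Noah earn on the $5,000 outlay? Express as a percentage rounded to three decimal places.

Value after one year: 4,940 × (1 + 0.045/4)^4 = 4,940 × 1.045765 = $5,166.08.
Effective yield on the $5,000 outlay: 5,166.08 / 5,000 − 1 = 0.033216 = 3.322%.

3.322%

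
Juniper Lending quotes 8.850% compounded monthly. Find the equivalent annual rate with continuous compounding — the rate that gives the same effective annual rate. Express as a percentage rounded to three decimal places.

8.818%

EAR = (1 + 0.08850/12)^12 − 1 = 0.092180.
Equivalent continuous rate: r = ln(1 + 0.092180) = 0.088175 = 8.818%.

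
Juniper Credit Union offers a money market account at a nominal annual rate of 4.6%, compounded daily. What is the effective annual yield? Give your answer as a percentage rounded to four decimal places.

4.7071%

EAR = (1 + 0.046/365)^365 − 1.
= 1.047071 − 1 = 4.7071%.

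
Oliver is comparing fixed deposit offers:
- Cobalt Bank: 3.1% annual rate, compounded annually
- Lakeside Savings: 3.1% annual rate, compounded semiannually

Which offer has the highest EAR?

Cobalt Bank: compounded annually, EAR = 3.100%
Lakeside Savings: (1 + 0.031/2)^2 − 1 = 3.124%
The highest effective annual rate is Lakeside Savings at 3.124%.

Lakeside Savings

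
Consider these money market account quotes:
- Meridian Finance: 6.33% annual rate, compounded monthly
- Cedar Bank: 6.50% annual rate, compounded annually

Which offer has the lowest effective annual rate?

Meridian Finance: (1 + 0.0633/12)^12 − 1 = 6.517%
Cedar Bank: compounded annually, EAR = 6.500%
The lowest effective annual rate is Cedar Bank at 6.500%.

Cedar Bank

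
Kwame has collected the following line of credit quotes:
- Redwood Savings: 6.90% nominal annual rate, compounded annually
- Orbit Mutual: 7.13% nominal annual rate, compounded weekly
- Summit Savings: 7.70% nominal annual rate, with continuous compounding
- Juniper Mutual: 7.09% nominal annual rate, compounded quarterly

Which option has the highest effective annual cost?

Redwood Savings: compounded annually, EAR = 6.900%
Orbit Mutual: (1 + 0.0713/52)^52 − 1 = 7.385%
Summit Savings: e^0.0770 − 1 = 8.004%
Juniper Mutual: (1 + 0.0709/4)^4 − 1 = 7.281%
The highest effective annual rate is Summit Savings at 8.004%.

Summit Savings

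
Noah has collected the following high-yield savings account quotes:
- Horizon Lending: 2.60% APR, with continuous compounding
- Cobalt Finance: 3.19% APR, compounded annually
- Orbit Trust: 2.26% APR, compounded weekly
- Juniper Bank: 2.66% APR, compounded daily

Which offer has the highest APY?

Horizon Lending: e^0.0260 − 1 = 2.634%
Cobalt Finance: compounded annually, EAR = 3.190%
Orbit Trust: (1 + 0.0226/52)^52 − 1 = 2.285%
Juniper Bank: (1 + 0.0266/365)^365 − 1 = 2.696%
The highest effective annual rate is Cobalt Finance at 3.190%.

Cobalt Finance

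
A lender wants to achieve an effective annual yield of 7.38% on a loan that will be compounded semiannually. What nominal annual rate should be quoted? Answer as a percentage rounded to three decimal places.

(1 + r/2)^2 − 1 = 0.0738, so 1 + r/2 = 1.0738^(1/2).
r/2 = 0.036243, so r = 0.072486 = 7.249%.

7.249%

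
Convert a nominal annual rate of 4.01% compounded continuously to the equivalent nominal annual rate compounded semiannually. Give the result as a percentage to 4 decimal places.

4.0505%

EAR under continuous compounding: e^0.0401 − 1 = 0.040915.
Solve (1 + r/2)^2 = 1.040915: r/2 = 1.040915^(1/2) − 1 = 0.020252, so r = 0.040505 = 4.0505%.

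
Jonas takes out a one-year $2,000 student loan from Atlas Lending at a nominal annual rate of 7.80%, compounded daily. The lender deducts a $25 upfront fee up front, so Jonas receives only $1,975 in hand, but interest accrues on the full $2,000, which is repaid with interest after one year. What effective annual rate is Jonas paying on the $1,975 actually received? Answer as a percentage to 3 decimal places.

Amount owed after one year: 2,000 × (1 + 0.0780/365)^365 = 2,000 × 1.081114 = $2,162.23.
Effective rate on net proceeds: 2,162.23 / 1,975 − 1 = 0.094799 = 9.480%.

9.480%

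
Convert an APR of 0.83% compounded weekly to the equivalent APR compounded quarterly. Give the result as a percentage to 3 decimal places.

EAR = (1 + 0.0083/52)^52 − 1 = 0.008334.
Solve (1 + r/4)^4 = 1.008334: r/4 = 1.008334^(1/4) − 1 = 0.002077, so r = 0.008308 = 0.831%.

0.831%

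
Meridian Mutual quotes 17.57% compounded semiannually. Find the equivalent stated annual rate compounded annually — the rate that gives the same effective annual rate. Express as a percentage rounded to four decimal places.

EAR = (1 + 0.1757/2)^2 − 1 = 0.183418.
Compounded annually, the equivalent nominal rate is the EAR itself: 18.3418%.

18.3418%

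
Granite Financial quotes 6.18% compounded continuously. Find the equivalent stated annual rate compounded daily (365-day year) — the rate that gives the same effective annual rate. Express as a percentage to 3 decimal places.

EAR under continuous compounding: e^0.0618 − 1 = 0.063750.
Solve (1 + r/365)^365 = 1.063750: r/365 = 1.063750^(1/365) − 1 = 0.000169, so r = 0.061805 = 6.181%.

6.181%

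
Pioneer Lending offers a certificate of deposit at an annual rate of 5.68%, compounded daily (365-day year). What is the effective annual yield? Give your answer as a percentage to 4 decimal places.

5.8439%

EAR = (1 + 0.0568/365)^365 − 1.
= (1 + 0.000156)^365 − 1 = 1.058439 − 1 = 5.8439%.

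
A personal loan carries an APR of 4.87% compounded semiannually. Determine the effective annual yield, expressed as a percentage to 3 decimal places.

4.929%

EAR = (1 + 0.0487/2)^2 − 1.
= (1 + 0.024350)^2 − 1 = 1.049293 − 1 = 4.929%.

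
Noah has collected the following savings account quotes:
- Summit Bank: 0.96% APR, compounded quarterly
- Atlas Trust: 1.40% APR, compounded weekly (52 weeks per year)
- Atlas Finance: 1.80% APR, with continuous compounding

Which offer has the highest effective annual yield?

Summit Bank: (1 + 0.0096/4)^4 − 1 = 0.963%
Atlas Trust: (1 + 0.0140/52)^52 − 1 = 1.410%
Atlas Finance: e^0.0180 − 1 = 1.816%
The highest effective annual rate is Atlas Finance at 1.816%.

Atlas Finance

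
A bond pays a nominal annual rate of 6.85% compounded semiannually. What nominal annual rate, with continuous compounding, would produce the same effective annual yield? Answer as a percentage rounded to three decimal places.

EAR = (1 + 0.0685/2)^2 − 1 = 0.069673.
Equivalent continuous rate: r = ln(1 + 0.069673) = 0.067353 = 6.735%.

6.735%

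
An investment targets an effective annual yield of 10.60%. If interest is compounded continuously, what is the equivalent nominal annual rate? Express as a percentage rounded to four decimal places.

Continuous: nominal r satisfies e^r − 1 = 0.1060.
r = ln(1 + 0.1060) = ln(1.1060) = 0.100750 = 10.0750%.

10.0750%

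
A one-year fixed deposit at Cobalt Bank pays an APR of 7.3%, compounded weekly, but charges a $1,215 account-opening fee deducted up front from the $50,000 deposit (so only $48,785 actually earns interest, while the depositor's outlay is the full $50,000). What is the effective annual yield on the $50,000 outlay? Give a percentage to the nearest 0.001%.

Value after one year: 48,785 × (1 + 0.073/52)^52 = 48,785 × 1.075675 = $52,476.83.
Effective yield on the $50,000 outlay: 52,476.83 / 50,000 − 1 = 0.049537 = 4.954%.

4.954%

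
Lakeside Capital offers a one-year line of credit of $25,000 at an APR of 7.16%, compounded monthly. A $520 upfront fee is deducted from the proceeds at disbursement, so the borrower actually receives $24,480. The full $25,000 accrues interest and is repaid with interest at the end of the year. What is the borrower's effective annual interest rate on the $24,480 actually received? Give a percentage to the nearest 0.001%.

Amount owed after one year: 25,000 × (1 + 0.0716/12)^12 = 25,000 × 1.073997 = $26,849.93.
Effective rate on net proceeds: 26,849.93 / 24,480 − 1 = 0.096811 = 9.681%.

9.681%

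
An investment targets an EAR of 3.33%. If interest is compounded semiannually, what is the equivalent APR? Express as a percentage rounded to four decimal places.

3.3027%

(1 + r/2)^2 − 1 = 0.0333, so 1 + r/2 = 1.0333^(1/2).
r/2 = 0.016514, so r = 0.033027 = 3.3027%.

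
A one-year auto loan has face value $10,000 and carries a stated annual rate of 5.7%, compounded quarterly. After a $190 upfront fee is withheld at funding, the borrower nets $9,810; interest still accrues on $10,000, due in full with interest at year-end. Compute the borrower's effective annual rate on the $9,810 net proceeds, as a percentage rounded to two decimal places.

Amount owed after one year: 10,000 × (1 + 0.057/4)^4 = 10,000 × 1.058230 = $10,582.30.
Effective rate on net proceeds: 10,582.30 / 9,810 − 1 = 0.078726 = 7.87%.

7.87%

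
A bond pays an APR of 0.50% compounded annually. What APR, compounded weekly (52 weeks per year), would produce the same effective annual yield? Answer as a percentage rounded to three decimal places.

Compounded annually, EAR = nominal = 0.005000.
Solve (1 + r/52)^52 = 1.005000: r/52 = 1.005000^(1/52) − 1 = 0.000096, so r = 0.004988 = 0.499%.

0.499%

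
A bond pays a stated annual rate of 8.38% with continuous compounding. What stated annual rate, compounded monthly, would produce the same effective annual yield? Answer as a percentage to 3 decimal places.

8.409%

EAR under continuous compounding: e^0.0838 − 1 = 0.087411.
Solve (1 + r/12)^12 = 1.087411: r/12 = 1.087411^(1/12) − 1 = 0.007008, so r = 0.084093 = 8.409%.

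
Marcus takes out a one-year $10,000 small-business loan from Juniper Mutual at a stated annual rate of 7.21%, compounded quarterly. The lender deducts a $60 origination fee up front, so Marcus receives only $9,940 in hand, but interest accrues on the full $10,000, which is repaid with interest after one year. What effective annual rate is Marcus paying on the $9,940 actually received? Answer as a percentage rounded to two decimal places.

8.06%

Amount owed after one year: 10,000 × (1 + 0.0721/4)^4 = 10,000 × 1.074073 = $10,740.73.
Effective rate on net proceeds: 10,740.73 / 9,940 − 1 = 0.080556 = 8.06%.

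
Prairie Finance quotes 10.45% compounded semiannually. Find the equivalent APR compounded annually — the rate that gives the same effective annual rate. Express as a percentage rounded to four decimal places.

EAR = (1 + 0.1045/2)^2 − 1 = 0.107230.
Compounded annually, the equivalent nominal rate is the EAR itself: 10.7230%.

10.7230%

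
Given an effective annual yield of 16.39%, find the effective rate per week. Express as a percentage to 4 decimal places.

0.2923%

The per-week rate i satisfies (1 + i)^52 = 1 + 0.1639.
i = 1.1639^(1/52) − 1 = 0.0029230 = 0.2923%.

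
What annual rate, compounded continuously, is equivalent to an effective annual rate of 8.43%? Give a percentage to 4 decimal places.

Continuous: nominal r satisfies e^r − 1 = 0.0843.
r = ln(1 + 0.0843) = ln(1.0843) = 0.080935 = 8.0935%.

8.0935%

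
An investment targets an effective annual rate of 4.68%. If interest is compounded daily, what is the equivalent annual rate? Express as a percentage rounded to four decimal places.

4.5741%

(1 + r/365)^365 − 1 = 0.0468, so 1 + r/365 = 1.0468^(1/365).
r/365 = 0.000125, so r = 0.045741 = 4.5741%.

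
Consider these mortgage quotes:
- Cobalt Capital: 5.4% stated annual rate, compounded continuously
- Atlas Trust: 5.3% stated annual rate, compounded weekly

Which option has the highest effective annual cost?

Cobalt Capital

Cobalt Capital: e^0.054 − 1 = 5.548%
Atlas Trust: (1 + 0.053/52)^52 − 1 = 5.440%
The highest effective annual rate is Cobalt Capital at 5.548%.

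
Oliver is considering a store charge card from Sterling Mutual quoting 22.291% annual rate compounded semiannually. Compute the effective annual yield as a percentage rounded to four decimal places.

23.5332%

EAR = (1 + 0.22291/2)^2 − 1.
= (1 + 0.111455)^2 − 1 = 1.235332 − 1 = 23.5332%.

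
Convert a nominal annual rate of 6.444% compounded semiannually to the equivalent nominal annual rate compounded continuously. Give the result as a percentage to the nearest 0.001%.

6.342%

EAR = (1 + 0.06444/2)^2 − 1 = 0.065478.
Equivalent continuous rate: r = ln(1 + 0.065478) = 0.063424 = 6.342%.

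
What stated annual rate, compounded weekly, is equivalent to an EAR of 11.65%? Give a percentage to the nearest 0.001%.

11.032%

(1 + r/52)^52 − 1 = 0.1165, so 1 + r/52 = 1.1165^(1/52).
r/52 = 0.002121, so r = 0.110316 = 11.032%.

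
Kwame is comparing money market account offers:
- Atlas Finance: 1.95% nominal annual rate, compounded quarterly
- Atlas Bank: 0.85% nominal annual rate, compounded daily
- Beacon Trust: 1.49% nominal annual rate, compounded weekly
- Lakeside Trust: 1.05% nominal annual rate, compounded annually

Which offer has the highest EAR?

Atlas Finance

Atlas Finance: (1 + 0.0195/4)^4 − 1 = 1.964%
Atlas Bank: (1 + 0.0085/365)^365 − 1 = 0.854%
Beacon Trust: (1 + 0.0149/52)^52 − 1 = 1.501%
Lakeside Trust: compounded annually, EAR = 1.050%
The highest effective annual rate is Atlas Finance at 1.964%.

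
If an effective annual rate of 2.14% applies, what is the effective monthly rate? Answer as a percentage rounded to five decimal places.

The per-month rate i satisfies (1 + i)^12 = 1 + 0.0214.
i = 1.0214^(1/12) − 1 = 0.0017661 = 0.17661%.

0.17661%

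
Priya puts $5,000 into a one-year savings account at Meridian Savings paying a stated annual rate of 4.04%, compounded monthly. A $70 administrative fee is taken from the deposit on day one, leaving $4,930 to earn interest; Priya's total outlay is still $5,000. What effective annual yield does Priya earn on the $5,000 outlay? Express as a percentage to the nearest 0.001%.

Value after one year: 4,930 × (1 + 0.0404/12)^12 = 4,930 × 1.041157 = $5,132.90.
Effective yield on the $5,000 outlay: 5,132.90 / 5,000 − 1 = 0.026580 = 2.658%.

2.658%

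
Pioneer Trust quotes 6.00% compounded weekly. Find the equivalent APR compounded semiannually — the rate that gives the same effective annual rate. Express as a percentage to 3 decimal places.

EAR = (1 + 0.0600/52)^52 − 1 = 0.061800.
Solve (1 + r/2)^2 = 1.061800: r/2 = 1.061800^(1/2) − 1 = 0.030437, so r = 0.060873 = 6.087%.

6.087%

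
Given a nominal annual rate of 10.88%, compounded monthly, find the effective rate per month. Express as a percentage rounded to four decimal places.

With a nominal annual rate compounded monthly, the periodic rate is the nominal rate divided by 12.
i = 0.1088 / 12 = 0.0090667 = 0.9067%.

0.9067%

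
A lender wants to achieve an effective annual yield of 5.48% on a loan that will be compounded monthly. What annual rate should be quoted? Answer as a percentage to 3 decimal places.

(1 + r/12)^12 − 1 = 0.0548, so 1 + r/12 = 1.0548^(1/12).
r/12 = 0.004456, so r = 0.053470 = 5.347%.

5.347%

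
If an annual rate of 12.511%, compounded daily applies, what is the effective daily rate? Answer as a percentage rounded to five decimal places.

0.03428%

With a nominal annual rate compounded daily, the periodic rate is the nominal rate divided by 365.
i = 0.12511 / 365 = 0.0003428 = 0.03428%.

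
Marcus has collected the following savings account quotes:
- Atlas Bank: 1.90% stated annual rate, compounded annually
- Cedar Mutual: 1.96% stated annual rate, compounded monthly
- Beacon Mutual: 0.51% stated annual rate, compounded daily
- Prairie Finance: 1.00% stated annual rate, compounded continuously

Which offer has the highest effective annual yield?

Atlas Bank: compounded annually, EAR = 1.900%
Cedar Mutual: (1 + 0.0196/12)^12 − 1 = 1.978%
Beacon Mutual: (1 + 0.0051/365)^365 − 1 = 0.511%
Prairie Finance: e^0.0100 − 1 = 1.005%
The highest effective annual rate is Cedar Mutual at 1.978%.

Cedar Mutual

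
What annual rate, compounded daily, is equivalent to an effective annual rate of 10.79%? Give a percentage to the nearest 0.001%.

(1 + r/365)^365 − 1 = 0.1079, so 1 + r/365 = 1.1079^(1/365).
r/365 = 0.000281, so r = 0.102481 = 10.248%.

10.248%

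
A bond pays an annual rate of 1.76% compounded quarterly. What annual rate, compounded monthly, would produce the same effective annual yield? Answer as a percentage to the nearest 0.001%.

1.757%

EAR = (1 + 0.0176/4)^4 − 1 = 0.017717.
Solve (1 + r/12)^12 = 1.017717: r/12 = 1.017717^(1/12) − 1 = 0.001465, so r = 0.017574 = 1.757%.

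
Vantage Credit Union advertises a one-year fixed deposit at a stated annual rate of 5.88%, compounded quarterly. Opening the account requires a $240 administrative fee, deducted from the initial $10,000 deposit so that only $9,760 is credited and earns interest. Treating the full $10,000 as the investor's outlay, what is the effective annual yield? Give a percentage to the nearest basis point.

3.47%

Value after one year: 9,760 × (1 + 0.0588/4)^4 = 9,760 × 1.060109 = $10,346.67.
Effective yield on the $10,000 outlay: 10,346.67 / 10,000 − 1 = 0.034667 = 3.47%.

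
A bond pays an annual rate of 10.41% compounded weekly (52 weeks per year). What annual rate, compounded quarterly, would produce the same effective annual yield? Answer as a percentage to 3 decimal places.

EAR = (1 + 0.1041/52)^52 − 1 = 0.109596.
Solve (1 + r/4)^4 = 1.109596: r/4 = 1.109596^(1/4) − 1 = 0.026340, so r = 0.105360 = 10.536%.

10.536%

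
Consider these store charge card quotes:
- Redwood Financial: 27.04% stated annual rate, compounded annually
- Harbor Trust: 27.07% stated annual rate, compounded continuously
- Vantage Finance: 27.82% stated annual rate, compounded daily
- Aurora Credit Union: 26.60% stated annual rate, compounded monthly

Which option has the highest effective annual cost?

Vantage Finance

Redwood Financial: compounded annually, EAR = 27.040%
Harbor Trust: e^0.2707 − 1 = 31.088%
Vantage Finance: (1 + 0.2782/365)^365 − 1 = 32.061%
Aurora Credit Union: (1 + 0.2660/12)^12 − 1 = 30.095%
The highest effective annual rate is Vantage Finance at 32.061%.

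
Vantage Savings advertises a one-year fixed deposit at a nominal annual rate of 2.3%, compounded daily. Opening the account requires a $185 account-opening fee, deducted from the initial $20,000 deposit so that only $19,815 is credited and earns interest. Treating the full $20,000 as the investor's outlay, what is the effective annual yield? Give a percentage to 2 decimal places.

Value after one year: 19,815 × (1 + 0.023/365)^365 = 19,815 × 1.023266 = $20,276.01.
Effective yield on the $20,000 outlay: 20,276.01 / 20,000 − 1 = 0.013801 = 1.38%.

1.38%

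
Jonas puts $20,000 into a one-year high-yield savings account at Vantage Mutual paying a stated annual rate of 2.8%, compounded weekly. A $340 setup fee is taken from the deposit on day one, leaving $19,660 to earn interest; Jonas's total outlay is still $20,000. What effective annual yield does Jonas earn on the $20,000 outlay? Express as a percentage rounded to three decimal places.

Value after one year: 19,660 × (1 + 0.028/52)^52 = 19,660 × 1.028388 = $20,218.11.
Effective yield on the $20,000 outlay: 20,218.11 / 20,000 − 1 = 0.010905 = 1.091%.

1.091%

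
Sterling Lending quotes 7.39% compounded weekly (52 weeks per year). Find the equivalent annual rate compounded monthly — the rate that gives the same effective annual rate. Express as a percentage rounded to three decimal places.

7.408%

EAR = (1 + 0.0739/52)^52 − 1 = 0.076643.
Solve (1 + r/12)^12 = 1.076643: r/12 = 1.076643^(1/12) − 1 = 0.006173, so r = 0.074075 = 7.408%.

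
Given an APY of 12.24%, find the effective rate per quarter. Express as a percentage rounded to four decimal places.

2.9288%

The per-quarter rate i satisfies (1 + i)^4 = 1 + 0.1224.
i = 1.1224^(1/4) − 1 = 0.0292880 = 2.9288%.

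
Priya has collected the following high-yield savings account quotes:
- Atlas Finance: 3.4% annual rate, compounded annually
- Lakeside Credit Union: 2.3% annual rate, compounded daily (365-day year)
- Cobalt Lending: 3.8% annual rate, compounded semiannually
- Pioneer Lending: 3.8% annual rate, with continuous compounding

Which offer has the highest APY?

Atlas Finance: compounded annually, EAR = 3.400%
Lakeside Credit Union: (1 + 0.023/365)^365 − 1 = 2.327%
Cobalt Lending: (1 + 0.038/2)^2 − 1 = 3.836%
Pioneer Lending: e^0.038 − 1 = 3.873%
The highest effective annual rate is Pioneer Lending at 3.873%.

Pioneer Lending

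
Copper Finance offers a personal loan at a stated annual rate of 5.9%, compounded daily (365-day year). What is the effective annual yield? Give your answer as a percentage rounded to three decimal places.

EAR = (1 + 0.059/365)^365 − 1.
= 1.060770 − 1 = 6.077%.

6.077%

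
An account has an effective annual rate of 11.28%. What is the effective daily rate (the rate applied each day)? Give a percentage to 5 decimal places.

0.02929%

The per-day rate i satisfies (1 + i)^365 = 1 + 0.1128.
i = 1.1128^(1/365) − 1 = 0.0002929 = 0.02929%.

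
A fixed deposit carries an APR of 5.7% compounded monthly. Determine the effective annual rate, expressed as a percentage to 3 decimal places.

5.851%

EAR = (1 + 0.057/12)^12 − 1.
= (1 + 0.004750)^12 − 1 = 1.058513 − 1 = 5.851%.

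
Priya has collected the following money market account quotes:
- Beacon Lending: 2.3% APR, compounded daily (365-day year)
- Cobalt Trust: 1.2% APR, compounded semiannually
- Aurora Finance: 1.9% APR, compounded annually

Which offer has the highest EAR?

Beacon Lending

Beacon Lending: (1 + 0.023/365)^365 − 1 = 2.327%
Cobalt Trust: (1 + 0.012/2)^2 − 1 = 1.204%
Aurora Finance: compounded annually, EAR = 1.900%
The highest effective annual rate is Beacon Lending at 2.327%.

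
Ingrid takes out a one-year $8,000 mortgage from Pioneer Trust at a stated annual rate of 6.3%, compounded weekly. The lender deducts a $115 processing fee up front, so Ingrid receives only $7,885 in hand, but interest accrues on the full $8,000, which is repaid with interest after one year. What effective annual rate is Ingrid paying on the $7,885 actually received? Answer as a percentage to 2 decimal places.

Amount owed after one year: 8,000 × (1 + 0.063/52)^52 = 8,000 × 1.064986 = $8,519.89.
Effective rate on net proceeds: 8,519.89 / 7,885 − 1 = 0.080519 = 8.05%.

8.05%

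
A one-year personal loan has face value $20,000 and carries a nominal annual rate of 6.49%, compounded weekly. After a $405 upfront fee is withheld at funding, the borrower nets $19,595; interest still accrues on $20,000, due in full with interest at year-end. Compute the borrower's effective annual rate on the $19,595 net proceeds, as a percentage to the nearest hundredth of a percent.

8.91%

Amount owed after one year: 20,000 × (1 + 0.0649/52)^52 = 20,000 × 1.067009 = $21,340.18.
Effective rate on net proceeds: 21,340.18 / 19,595 − 1 = 0.089063 = 8.91%.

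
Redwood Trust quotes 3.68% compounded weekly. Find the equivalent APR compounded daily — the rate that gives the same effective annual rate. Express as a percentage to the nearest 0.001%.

EAR = (1 + 0.0368/52)^52 − 1 = 0.037472.
Solve (1 + r/365)^365 = 1.037472: r/365 = 1.037472^(1/365) − 1 = 0.000101, so r = 0.036789 = 3.679%.

3.679%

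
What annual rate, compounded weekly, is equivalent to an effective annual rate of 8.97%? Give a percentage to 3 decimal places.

(1 + r/52)^52 − 1 = 0.0897, so 1 + r/52 = 1.0897^(1/52).
r/52 = 0.001653, so r = 0.085973 = 8.597%.

8.597%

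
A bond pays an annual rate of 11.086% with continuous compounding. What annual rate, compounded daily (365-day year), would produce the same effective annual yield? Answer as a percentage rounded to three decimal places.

EAR under continuous compounding: e^0.11086 − 1 = 0.117238.
Solve (1 + r/365)^365 = 1.117238: r/365 = 1.117238^(1/365) − 1 = 0.000304, so r = 0.110877 = 11.088%.

11.088%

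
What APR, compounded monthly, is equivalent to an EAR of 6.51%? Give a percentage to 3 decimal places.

6.323%

(1 + r/12)^12 − 1 = 0.0651, so 1 + r/12 = 1.0651^(1/12).
r/12 = 0.005270, so r = 0.063235 = 6.323%.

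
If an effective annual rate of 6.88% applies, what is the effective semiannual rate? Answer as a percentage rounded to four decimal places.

The per-half-year rate i satisfies (1 + i)^2 = 1 + 0.0688.
i = 1.0688^(1/2) − 1 = 0.0338278 = 3.3828%.

3.3828%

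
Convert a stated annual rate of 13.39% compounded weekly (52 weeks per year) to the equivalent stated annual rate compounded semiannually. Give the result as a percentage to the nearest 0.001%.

EAR = (1 + 0.1339/52)^52 − 1 = 0.143082.
Solve (1 + r/2)^2 = 1.143082: r/2 = 1.143082^(1/2) − 1 = 0.069150, so r = 0.138300 = 13.830%.

13.830%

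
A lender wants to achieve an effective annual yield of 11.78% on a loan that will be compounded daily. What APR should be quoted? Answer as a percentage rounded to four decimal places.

11.1379%

(1 + r/365)^365 − 1 = 0.1178, so 1 + r/365 = 1.1178^(1/365).
r/365 = 0.000305, so r = 0.111379 = 11.1379%.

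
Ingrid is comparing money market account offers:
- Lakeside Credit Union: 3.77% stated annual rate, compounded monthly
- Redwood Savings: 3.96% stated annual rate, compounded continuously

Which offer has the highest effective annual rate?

Lakeside Credit Union: (1 + 0.0377/12)^12 − 1 = 3.836%
Redwood Savings: e^0.0396 − 1 = 4.039%
The highest effective annual rate is Redwood Savings at 4.039%.

Redwood Savings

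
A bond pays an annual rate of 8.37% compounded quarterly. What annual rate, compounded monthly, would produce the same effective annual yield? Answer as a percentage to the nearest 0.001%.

8.312%

EAR = (1 + 0.0837/4)^4 − 1 = 0.086364.
Solve (1 + r/12)^12 = 1.086364: r/12 = 1.086364^(1/12) − 1 = 0.006927, so r = 0.083123 = 8.312%.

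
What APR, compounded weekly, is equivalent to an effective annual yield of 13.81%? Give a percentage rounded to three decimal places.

12.952%

(1 + r/52)^52 − 1 = 0.1381, so 1 + r/52 = 1.1381^(1/52).
r/52 = 0.002491, so r = 0.129521 = 12.952%.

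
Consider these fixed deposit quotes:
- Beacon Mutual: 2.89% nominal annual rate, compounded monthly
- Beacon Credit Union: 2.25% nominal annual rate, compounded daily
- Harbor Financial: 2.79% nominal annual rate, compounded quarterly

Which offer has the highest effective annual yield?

Beacon Mutual: (1 + 0.0289/12)^12 − 1 = 2.929%
Beacon Credit Union: (1 + 0.0225/365)^365 − 1 = 2.275%
Harbor Financial: (1 + 0.0279/4)^4 − 1 = 2.819%
The highest effective annual rate is Beacon Mutual at 2.929%.

Beacon Mutual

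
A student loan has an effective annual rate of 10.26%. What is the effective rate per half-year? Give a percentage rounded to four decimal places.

The per-half-year rate i satisfies (1 + i)^2 = 1 + 0.1026.
i = 1.1026^(1/2) − 1 = 0.0500476 = 5.0048%.

5.0048%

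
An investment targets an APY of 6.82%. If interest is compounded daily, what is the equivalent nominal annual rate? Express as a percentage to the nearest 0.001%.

(1 + r/365)^365 − 1 = 0.0682, so 1 + r/365 = 1.0682^(1/365).
r/365 = 0.000181, so r = 0.065981 = 6.598%.

6.598%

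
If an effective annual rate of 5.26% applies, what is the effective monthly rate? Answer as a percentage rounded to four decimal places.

0.4281%

The per-month rate i satisfies (1 + i)^12 = 1 + 0.0526.
i = 1.0526^(1/12) − 1 = 0.0042811 = 0.4281%.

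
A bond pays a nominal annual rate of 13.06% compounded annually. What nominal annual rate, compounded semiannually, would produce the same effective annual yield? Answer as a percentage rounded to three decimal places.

12.659%

Compounded annually, EAR = nominal = 0.130600.
Solve (1 + r/2)^2 = 1.130600: r/2 = 1.130600^(1/2) − 1 = 0.063297, so r = 0.126594 = 12.659%.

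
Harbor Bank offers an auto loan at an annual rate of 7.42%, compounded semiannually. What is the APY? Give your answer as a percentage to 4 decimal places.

EAR = (1 + 0.0742/2)^2 − 1.
= (1 + 0.037100)^2 − 1 = 1.075576 − 1 = 7.5576%.

7.5576%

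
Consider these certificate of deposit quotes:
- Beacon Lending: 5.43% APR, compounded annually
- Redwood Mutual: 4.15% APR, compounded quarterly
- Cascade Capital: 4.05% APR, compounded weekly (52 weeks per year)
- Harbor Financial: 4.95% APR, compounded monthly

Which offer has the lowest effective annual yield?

Beacon Lending: compounded annually, EAR = 5.430%
Redwood Mutual: (1 + 0.0415/4)^4 − 1 = 4.215%
Cascade Capital: (1 + 0.0405/52)^52 − 1 = 4.131%
Harbor Financial: (1 + 0.0495/12)^12 − 1 = 5.064%
The lowest effective annual rate is Cascade Capital at 4.131%.

Cascade Capital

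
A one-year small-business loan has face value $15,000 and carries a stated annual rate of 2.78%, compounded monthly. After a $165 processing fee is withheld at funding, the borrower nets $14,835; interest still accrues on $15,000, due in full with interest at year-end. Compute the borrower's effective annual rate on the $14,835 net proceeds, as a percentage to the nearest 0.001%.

3.959%

Amount owed after one year: 15,000 × (1 + 0.0278/12)^12 = 15,000 × 1.028157 = $15,422.35.
Effective rate on net proceeds: 15,422.35 / 14,835 − 1 = 0.039592 = 3.959%.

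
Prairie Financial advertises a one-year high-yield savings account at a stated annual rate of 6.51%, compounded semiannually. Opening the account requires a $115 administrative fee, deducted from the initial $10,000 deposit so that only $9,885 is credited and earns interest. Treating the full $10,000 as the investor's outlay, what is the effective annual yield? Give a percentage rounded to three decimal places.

5.390%

Value after one year: 9,885 × (1 + 0.0651/2)^2 = 9,885 × 1.066160 = $10,538.99.
Effective yield on the $10,000 outlay: 10,538.99 / 10,000 − 1 = 0.053899 = 5.390%.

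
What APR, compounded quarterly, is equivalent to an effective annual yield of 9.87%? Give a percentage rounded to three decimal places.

9.524%

(1 + r/4)^4 − 1 = 0.0987, so 1 + r/4 = 1.0987^(1/4).
r/4 = 0.023811, so r = 0.095244 = 9.524%.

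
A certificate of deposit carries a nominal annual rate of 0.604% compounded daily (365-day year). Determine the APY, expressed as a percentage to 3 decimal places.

EAR = (1 + 0.00604/365)^365 − 1.
= (1 + 0.000017)^365 − 1 = 1.006058 − 1 = 0.606%.

0.606%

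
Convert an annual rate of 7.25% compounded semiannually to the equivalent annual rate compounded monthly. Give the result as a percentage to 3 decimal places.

7.143%

EAR = (1 + 0.0725/2)^2 − 1 = 0.073814.
Solve (1 + r/12)^12 = 1.073814: r/12 = 1.073814^(1/12) − 1 = 0.005952, so r = 0.071429 = 7.143%.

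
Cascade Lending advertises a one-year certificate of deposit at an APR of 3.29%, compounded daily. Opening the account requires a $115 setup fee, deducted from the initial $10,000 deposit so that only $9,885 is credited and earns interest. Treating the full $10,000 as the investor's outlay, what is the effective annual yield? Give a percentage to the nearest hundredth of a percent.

Value after one year: 9,885 × (1 + 0.0329/365)^365 = 9,885 × 1.033446 = $10,215.61.
Effective yield on the $10,000 outlay: 10,215.61 / 10,000 − 1 = 0.021561 = 2.16%.

2.16%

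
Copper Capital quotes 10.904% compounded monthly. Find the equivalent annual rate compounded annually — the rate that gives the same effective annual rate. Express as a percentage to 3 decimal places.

11.466%

EAR = (1 + 0.10904/12)^12 − 1 = 0.114658.
Compounded annually, the equivalent nominal rate is the EAR itself: 11.466%.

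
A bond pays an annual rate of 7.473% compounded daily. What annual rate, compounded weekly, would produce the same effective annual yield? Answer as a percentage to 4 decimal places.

7.4776%

EAR = (1 + 0.07473/365)^365 − 1 = 0.077585.
Solve (1 + r/52)^52 = 1.077585: r/52 = 1.077585^(1/52) − 1 = 0.001438, so r = 0.074776 = 7.4776%.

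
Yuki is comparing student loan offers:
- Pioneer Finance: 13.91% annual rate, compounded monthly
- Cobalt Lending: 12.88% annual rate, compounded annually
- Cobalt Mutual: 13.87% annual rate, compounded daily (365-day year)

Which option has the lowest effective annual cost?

Cobalt Lending

Pioneer Finance: (1 + 0.1391/12)^12 − 1 = 14.832%
Cobalt Lending: compounded annually, EAR = 12.880%
Cobalt Mutual: (1 + 0.1387/365)^365 − 1 = 14.875%
The lowest effective annual rate is Cobalt Lending at 12.880%.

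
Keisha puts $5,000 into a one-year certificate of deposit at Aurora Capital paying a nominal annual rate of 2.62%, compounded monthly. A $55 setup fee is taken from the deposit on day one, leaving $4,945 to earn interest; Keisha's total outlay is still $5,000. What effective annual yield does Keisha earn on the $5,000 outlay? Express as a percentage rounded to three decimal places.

1.523%

Value after one year: 4,945 × (1 + 0.0262/12)^12 = 4,945 × 1.026517 = $5,076.13.
Effective yield on the $5,000 outlay: 5,076.13 / 5,000 − 1 = 0.015225 = 1.523%.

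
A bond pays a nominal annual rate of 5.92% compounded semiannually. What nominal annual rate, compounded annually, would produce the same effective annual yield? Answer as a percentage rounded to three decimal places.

6.008%

EAR = (1 + 0.0592/2)^2 − 1 = 0.060076.
Compounded annually, the equivalent nominal rate is the EAR itself: 6.008%.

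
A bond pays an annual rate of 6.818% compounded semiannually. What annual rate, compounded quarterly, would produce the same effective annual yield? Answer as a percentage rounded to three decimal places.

EAR = (1 + 0.06818/2)^2 − 1 = 0.069342.
Solve (1 + r/4)^4 = 1.069342: r/4 = 1.069342^(1/4) − 1 = 0.016902, so r = 0.067609 = 6.761%.

6.761%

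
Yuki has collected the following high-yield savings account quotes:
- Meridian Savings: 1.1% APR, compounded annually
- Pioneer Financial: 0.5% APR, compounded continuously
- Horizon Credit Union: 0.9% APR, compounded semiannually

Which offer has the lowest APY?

Pioneer Financial

Meridian Savings: compounded annually, EAR = 1.100%
Pioneer Financial: e^0.005 − 1 = 0.501%
Horizon Credit Union: (1 + 0.009/2)^2 − 1 = 0.902%
The lowest effective annual rate is Pioneer Financial at 0.501%.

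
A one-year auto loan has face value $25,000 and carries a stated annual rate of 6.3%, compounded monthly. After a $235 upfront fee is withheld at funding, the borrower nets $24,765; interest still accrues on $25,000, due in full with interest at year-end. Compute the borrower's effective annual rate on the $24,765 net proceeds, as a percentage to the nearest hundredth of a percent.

7.50%

Amount owed after one year: 25,000 × (1 + 0.063/12)^12 = 25,000 × 1.064851 = $26,621.28.
Effective rate on net proceeds: 26,621.28 / 24,765 − 1 = 0.074956 = 7.50%.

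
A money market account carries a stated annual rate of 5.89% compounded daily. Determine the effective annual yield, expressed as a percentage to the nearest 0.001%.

6.066%

EAR = (1 + 0.0589/365)^365 − 1.
= 1.060664 − 1 = 6.066%.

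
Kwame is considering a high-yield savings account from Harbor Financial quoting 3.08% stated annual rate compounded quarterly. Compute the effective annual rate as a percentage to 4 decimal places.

EAR = (1 + 0.0308/4)^4 − 1.
= (1 + 0.007700)^4 − 1 = 1.031158 − 1 = 3.1158%.

3.1158%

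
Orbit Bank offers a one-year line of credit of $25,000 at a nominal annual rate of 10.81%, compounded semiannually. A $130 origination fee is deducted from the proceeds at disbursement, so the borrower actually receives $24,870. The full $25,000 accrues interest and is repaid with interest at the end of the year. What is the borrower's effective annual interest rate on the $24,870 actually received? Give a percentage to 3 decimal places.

11.683%

Amount owed after one year: 25,000 × (1 + 0.1081/2)^2 = 25,000 × 1.111021 = $27,775.54.
Effective rate on net proceeds: 27,775.54 / 24,870 − 1 = 0.116829 = 11.683%.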